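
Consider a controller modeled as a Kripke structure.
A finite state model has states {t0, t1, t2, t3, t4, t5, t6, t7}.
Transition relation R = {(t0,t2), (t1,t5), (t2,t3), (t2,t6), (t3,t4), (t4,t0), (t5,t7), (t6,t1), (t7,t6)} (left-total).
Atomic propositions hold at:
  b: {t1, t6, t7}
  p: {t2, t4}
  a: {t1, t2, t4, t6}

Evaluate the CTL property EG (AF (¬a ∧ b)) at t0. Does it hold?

Sat(¬a) = {t0, t3, t5, t7}
Sat(¬a ∧ b) = {t7}
AF (¬a ∧ b): least fixpoint, start Z0 = {t7}, add states with every successor in Z. Z1 = {t5, t7}; Z2 = {t1, t5, t7}; Z3 = {t1, t5, t6, t7}; fixed.
Sat(AF (¬a ∧ b)) = {t1, t5, t6, t7}
EG (AF (¬a ∧ b)): greatest fixpoint, start Z0 = {t1, t5, t6, t7}, keep only states in Sat with some successor in Z. Already a fixed point.
Sat(EG (AF (¬a ∧ b))) = {t1, t5, t6, t7}
t0 ∉ Sat(EG (AF (¬a ∧ b))) = {t1, t5, t6, t7}, so the formula does not hold at t0.

No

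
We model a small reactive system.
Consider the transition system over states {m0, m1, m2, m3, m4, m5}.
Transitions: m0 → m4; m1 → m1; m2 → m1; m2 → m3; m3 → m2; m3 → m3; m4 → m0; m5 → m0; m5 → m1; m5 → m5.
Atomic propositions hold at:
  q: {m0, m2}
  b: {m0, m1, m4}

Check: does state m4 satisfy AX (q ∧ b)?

Sat(q ∧ b) = {m0}
Sat(AX (q ∧ b)) = {s : every successor in {m0}} = {m4}
m4 ∈ Sat(AX (q ∧ b)) = {m4}, so the formula holds at m4.

Yes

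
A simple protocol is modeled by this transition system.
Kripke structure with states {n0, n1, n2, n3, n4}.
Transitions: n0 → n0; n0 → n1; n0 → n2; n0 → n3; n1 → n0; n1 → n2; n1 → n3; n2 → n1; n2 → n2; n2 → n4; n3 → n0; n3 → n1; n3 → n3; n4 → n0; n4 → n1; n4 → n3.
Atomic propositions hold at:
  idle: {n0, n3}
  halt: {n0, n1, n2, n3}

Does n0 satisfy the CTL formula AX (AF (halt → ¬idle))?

Sat(¬idle) = {n1, n2, n4}
Sat(halt → ¬idle) = {n1, n2, n4}
AF (halt → ¬idle): least fixpoint, start Z0 = {n1, n2, n4}, add states with every successor in Z. Already a fixed point.
Sat(AF (halt → ¬idle)) = {n1, n2, n4}
Sat(AX (AF (halt → ¬idle))) = {s : every successor in {n1, n2, n4}} = {n2}
n0 ∉ Sat(AX (AF (halt → ¬idle))) = {n2}, so the formula does not hold at n0.

No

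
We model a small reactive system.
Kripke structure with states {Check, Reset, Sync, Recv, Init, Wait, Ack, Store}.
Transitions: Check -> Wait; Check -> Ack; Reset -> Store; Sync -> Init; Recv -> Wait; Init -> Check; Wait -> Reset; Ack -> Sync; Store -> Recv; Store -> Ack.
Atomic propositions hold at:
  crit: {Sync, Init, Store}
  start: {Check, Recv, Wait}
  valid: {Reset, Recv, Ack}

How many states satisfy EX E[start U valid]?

E[start U valid]: least fixpoint, start Z0 = Sat(valid) = {Reset, Recv, Ack}, add states in Sat(start) with some successor in Z. Z1 = {Check, Reset, Recv, Wait, Ack}; fixed.
Sat(E[start U valid]) = {Check, Reset, Recv, Wait, Ack}
Sat(EX E[start U valid]) = {s : some successor in {Check, Reset, Recv, Wait, Ack}} = {Check, Recv, Init, Wait, Store}
|Sat(EX E[start U valid])| = |{Check, Recv, Init, Wait, Store}| = 5.

5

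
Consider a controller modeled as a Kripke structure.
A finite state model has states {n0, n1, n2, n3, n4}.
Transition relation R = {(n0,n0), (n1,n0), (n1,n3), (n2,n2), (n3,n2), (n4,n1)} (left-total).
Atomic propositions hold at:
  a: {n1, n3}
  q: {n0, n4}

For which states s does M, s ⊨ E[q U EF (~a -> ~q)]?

Sat(~a) = {n0, n2, n4}
Sat(~q) = {n1, n2, n3}
Sat(~a -> ~q) = {n1, n2, n3}
EF (~a -> ~q): least fixpoint, start Z0 = {n1, n2, n3}, add states with some successor in Z. Z1 = {n1, n2, n3, n4}; fixed.
Sat(EF (~a -> ~q)) = {n1, n2, n3, n4}
E[q U EF (~a -> ~q)]: least fixpoint, start Z0 = Sat(EF (~a -> ~q)) = {n1, n2, n3, n4}, add states in Sat(q) with some successor in Z. Already a fixed point.
Sat(E[q U EF (~a -> ~q)]) = {n1, n2, n3, n4}

{n1, n2, n3, n4}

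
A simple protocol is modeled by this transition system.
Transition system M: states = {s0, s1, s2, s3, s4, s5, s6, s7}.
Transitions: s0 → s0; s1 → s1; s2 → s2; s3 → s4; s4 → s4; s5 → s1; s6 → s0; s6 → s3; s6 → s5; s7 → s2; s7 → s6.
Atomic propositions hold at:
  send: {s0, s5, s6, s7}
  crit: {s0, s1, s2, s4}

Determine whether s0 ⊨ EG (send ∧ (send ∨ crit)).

Yes

Sat(send ∨ crit) = {s0, s1, s2, s4, s5, s6, s7}
Sat(send ∧ (send ∨ crit)) = {s0, s5, s6, s7}
EG (send ∧ (send ∨ crit)): greatest fixpoint, start Z0 = {s0, s5, s6, s7}, keep only states in Sat with some successor in Z. Z1 = {s0, s6, s7}; fixed.
Sat(EG (send ∧ (send ∨ crit))) = {s0, s6, s7}
s0 ∈ Sat(EG (send ∧ (send ∨ crit))) = {s0, s6, s7}, so the formula holds at s0.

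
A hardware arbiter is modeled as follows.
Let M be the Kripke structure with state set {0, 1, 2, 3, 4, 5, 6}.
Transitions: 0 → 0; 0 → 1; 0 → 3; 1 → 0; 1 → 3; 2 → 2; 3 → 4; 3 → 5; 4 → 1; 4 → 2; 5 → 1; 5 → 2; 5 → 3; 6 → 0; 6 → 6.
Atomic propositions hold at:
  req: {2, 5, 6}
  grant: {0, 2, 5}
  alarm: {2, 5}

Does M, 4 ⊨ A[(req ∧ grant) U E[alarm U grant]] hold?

Sat(req ∧ grant) = {2, 5}
E[alarm U grant]: least fixpoint, start Z0 = Sat(grant) = {0, 2, 5}, add states in Sat(alarm) with some successor in Z. Already a fixed point.
Sat(E[alarm U grant]) = {0, 2, 5}
A[(req ∧ grant) U E[alarm U grant]]: least fixpoint, start Z0 = Sat(E[alarm U grant]) = {0, 2, 5}, add states in Sat(req ∧ grant) with every successor in Z. Already a fixed point.
Sat(A[(req ∧ grant) U E[alarm U grant]]) = {0, 2, 5}
4 ∉ Sat(A[(req ∧ grant) U E[alarm U grant]]) = {0, 2, 5}, so the formula does not hold at 4.

No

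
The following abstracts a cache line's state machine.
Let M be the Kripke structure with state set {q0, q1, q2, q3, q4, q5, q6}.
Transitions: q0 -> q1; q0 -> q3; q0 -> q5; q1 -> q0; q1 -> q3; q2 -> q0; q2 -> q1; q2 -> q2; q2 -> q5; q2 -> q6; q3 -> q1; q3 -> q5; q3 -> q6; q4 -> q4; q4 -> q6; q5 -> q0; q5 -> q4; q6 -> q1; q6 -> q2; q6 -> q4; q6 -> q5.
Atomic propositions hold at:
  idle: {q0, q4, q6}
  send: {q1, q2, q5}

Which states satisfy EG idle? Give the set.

{q4, q6}

EG idle: greatest fixpoint, start Z0 = {q0, q4, q6}, keep only states in Sat with some successor in Z. Z1 = {q4, q6}; fixed.
Sat(EG idle) = {q4, q6}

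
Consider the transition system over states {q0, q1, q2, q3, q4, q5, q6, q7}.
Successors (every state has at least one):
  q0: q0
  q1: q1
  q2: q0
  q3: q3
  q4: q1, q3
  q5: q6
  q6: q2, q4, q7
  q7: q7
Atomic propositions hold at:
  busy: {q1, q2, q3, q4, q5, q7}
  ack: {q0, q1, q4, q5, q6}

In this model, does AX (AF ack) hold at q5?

AF ack: least fixpoint, start Z0 = {q0, q1, q4, q5, q6}, add states with every successor in Z. Z1 = {q0, q1, q2, q4, q5, q6}; fixed.
Sat(AF ack) = {q0, q1, q2, q4, q5, q6}
Sat(AX (AF ack)) = {s : every successor in {q0, q1, q2, q4, q5, q6}} = {q0, q1, q2, q5}
q5 ∈ Sat(AX (AF ack)) = {q0, q1, q2, q5}, so the formula holds at q5.

Yes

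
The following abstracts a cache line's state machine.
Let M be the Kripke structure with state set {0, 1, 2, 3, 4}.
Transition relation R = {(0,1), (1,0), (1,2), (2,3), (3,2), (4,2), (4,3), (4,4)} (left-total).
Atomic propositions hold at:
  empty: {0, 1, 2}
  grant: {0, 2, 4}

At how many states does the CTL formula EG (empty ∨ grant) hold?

Sat(empty ∨ grant) = {0, 1, 2, 4}
EG (empty ∨ grant): greatest fixpoint, start Z0 = {0, 1, 2, 4}, keep only states in Sat with some successor in Z. Z1 = {0, 1, 4}; fixed.
Sat(EG (empty ∨ grant)) = {0, 1, 4}
|Sat(EG (empty ∨ grant))| = |{0, 1, 4}| = 3.

3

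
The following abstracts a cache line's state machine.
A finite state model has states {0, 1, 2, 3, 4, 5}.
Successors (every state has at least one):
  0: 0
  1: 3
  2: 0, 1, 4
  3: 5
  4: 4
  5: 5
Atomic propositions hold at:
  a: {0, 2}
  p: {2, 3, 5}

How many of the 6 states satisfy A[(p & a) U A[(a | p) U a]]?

Sat(p & a) = {2}
Sat(a | p) = {0, 2, 3, 5}
A[(a | p) U a]: least fixpoint, start Z0 = Sat(a) = {0, 2}, add states in Sat(a | p) with every successor in Z. Already a fixed point.
Sat(A[(a | p) U a]) = {0, 2}
A[(p & a) U A[(a | p) U a]]: least fixpoint, start Z0 = Sat(A[(a | p) U a]) = {0, 2}, add states in Sat(p & a) with every successor in Z. Already a fixed point.
Sat(A[(p & a) U A[(a | p) U a]]) = {0, 2}
|Sat(A[(p & a) U A[(a | p) U a]])| = |{0, 2}| = 2.

2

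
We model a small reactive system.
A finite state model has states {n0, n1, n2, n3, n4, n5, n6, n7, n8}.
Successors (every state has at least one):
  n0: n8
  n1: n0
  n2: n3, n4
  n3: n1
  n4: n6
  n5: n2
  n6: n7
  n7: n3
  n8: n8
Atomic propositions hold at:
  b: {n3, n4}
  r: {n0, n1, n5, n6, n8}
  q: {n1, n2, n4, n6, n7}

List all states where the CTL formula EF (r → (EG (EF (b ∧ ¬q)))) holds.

{n2, n3, n4, n5, n6, n7}

Sat(¬q) = {n0, n3, n5, n8}
Sat(b ∧ ¬q) = {n3}
EF (b ∧ ¬q): least fixpoint, start Z0 = {n3}, add states with some successor in Z. Z1 = {n2, n3, n7}; Z2 = {n2, n3, n5, n6, n7}; Z3 = {n2, n3, n4, n5, n6, n7}; fixed.
Sat(EF (b ∧ ¬q)) = {n2, n3, n4, n5, n6, n7}
EG (EF (b ∧ ¬q)): greatest fixpoint, start Z0 = {n2, n3, n4, n5, n6, n7}, keep only states in Sat with some successor in Z. Z1 = {n2, n4, n5, n6, n7}; Z2 = {n2, n4, n5, n6}; Z3 = {n2, n4, n5}; Z4 = {n2, n5}; Z5 = {n5}; Z6 = ∅; fixed.
Sat(EG (EF (b ∧ ¬q))) = ∅
Sat(r → (EG (EF (b ∧ ¬q)))) = {n2, n3, n4, n7}
EF (r → (EG (EF (b ∧ ¬q)))): least fixpoint, start Z0 = {n2, n3, n4, n7}, add states with some successor in Z. Z1 = {n2, n3, n4, n5, n6, n7}; fixed.
Sat(EF (r → (EG (EF (b ∧ ¬q))))) = {n2, n3, n4, n5, n6, n7}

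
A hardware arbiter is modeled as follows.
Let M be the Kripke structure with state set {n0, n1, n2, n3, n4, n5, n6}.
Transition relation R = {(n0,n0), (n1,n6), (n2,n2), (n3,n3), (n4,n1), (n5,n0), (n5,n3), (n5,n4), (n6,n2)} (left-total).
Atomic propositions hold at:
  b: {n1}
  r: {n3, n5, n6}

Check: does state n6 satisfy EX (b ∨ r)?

No

Sat(b ∨ r) = {n1, n3, n5, n6}
Sat(EX (b ∨ r)) = {s : some successor in {n1, n3, n5, n6}} = {n1, n3, n4, n5}
n6 ∉ Sat(EX (b ∨ r)) = {n1, n3, n4, n5}, so the formula does not hold at n6.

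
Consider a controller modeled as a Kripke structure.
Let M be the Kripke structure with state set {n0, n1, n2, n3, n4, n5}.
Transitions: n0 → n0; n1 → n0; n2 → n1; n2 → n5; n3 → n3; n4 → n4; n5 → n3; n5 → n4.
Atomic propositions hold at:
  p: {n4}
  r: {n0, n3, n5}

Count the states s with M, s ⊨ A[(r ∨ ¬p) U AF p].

Sat(¬p) = {n0, n1, n2, n3, n5}
Sat(r ∨ ¬p) = {n0, n1, n2, n3, n5}
AF p: least fixpoint, start Z0 = {n4}, add states with every successor in Z. Already a fixed point.
Sat(AF p) = {n4}
A[(r ∨ ¬p) U AF p]: least fixpoint, start Z0 = Sat(AF p) = {n4}, add states in Sat(r ∨ ¬p) with every successor in Z. Already a fixed point.
Sat(A[(r ∨ ¬p) U AF p]) = {n4}
|Sat(A[(r ∨ ¬p) U AF p])| = |{n4}| = 1.

1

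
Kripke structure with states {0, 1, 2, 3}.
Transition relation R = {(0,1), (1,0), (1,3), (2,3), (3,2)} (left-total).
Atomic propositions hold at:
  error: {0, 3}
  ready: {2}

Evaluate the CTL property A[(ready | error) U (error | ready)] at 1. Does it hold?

No

Sat(ready | error) = {0, 2, 3}
Sat(error | ready) = {0, 2, 3}
A[(ready | error) U (error | ready)]: least fixpoint, start Z0 = Sat((error | ready)) = {0, 2, 3}, add states in Sat(ready | error) with every successor in Z. Already a fixed point.
Sat(A[(ready | error) U (error | ready)]) = {0, 2, 3}
1 ∉ Sat(A[(ready | error) U (error | ready)]) = {0, 2, 3}, so the formula does not hold at 1.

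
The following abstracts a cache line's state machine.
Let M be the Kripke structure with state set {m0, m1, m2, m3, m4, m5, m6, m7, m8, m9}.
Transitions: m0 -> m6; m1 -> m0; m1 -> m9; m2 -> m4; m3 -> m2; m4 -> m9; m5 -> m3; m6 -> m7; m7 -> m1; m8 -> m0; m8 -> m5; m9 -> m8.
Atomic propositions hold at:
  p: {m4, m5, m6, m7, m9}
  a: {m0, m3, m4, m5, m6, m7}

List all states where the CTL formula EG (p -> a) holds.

{m0, m1, m6, m7, m8}

Sat(p -> a) = {m0, m1, m2, m3, m4, m5, m6, m7, m8}
EG (p -> a): greatest fixpoint, start Z0 = {m0, m1, m2, m3, m4, m5, m6, m7, m8}, keep only states in Sat with some successor in Z. Z1 = {m0, m1, m2, m3, m5, m6, m7, m8}; Z2 = {m0, m1, m3, m5, m6, m7, m8}; Z3 = {m0, m1, m5, m6, m7, m8}; Z4 = {m0, m1, m6, m7, m8}; fixed.
Sat(EG (p -> a)) = {m0, m1, m6, m7, m8}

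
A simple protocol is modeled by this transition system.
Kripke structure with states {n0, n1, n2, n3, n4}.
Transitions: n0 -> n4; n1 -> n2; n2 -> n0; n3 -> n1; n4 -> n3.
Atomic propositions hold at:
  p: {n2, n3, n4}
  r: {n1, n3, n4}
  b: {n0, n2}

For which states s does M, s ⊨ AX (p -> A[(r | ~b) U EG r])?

{n2, n3}

Sat(~b) = {n1, n3, n4}
Sat(r | ~b) = {n1, n3, n4}
EG r: greatest fixpoint, start Z0 = {n1, n3, n4}, keep only states in Sat with some successor in Z. Z1 = {n3, n4}; Z2 = {n4}; Z3 = ∅; fixed.
Sat(EG r) = ∅
A[(r | ~b) U EG r]: least fixpoint, start Z0 = Sat(EG r) = ∅, add states in Sat(r | ~b) with every successor in Z. Already a fixed point.
Sat(A[(r | ~b) U EG r]) = ∅
Sat(p -> A[(r | ~b) U EG r]) = {n0, n1}
Sat(AX (p -> A[(r | ~b) U EG r])) = {s : every successor in {n0, n1}} = {n2, n3}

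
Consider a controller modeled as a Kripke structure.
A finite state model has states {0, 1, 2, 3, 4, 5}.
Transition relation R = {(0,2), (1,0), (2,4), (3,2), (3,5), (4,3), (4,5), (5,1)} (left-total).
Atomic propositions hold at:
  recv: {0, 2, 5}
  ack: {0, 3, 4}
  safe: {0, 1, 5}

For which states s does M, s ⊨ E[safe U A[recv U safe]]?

A[recv U safe]: least fixpoint, start Z0 = Sat(safe) = {0, 1, 5}, add states in Sat(recv) with every successor in Z. Already a fixed point.
Sat(A[recv U safe]) = {0, 1, 5}
E[safe U A[recv U safe]]: least fixpoint, start Z0 = Sat(A[recv U safe]) = {0, 1, 5}, add states in Sat(safe) with some successor in Z. Already a fixed point.
Sat(E[safe U A[recv U safe]]) = {0, 1, 5}

{0, 1, 5}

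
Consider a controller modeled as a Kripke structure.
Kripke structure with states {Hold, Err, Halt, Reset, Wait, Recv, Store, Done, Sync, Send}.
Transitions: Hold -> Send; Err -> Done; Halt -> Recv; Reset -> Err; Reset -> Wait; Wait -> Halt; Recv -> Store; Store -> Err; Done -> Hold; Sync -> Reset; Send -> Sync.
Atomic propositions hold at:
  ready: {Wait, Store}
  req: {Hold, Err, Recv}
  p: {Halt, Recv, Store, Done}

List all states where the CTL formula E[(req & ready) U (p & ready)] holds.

Sat(req & ready) = ∅
Sat(p & ready) = {Store}
E[(req & ready) U (p & ready)]: least fixpoint, start Z0 = Sat((p & ready)) = {Store}, add states in Sat(req & ready) with some successor in Z. Already a fixed point.
Sat(E[(req & ready) U (p & ready)]) = {Store}

{Store}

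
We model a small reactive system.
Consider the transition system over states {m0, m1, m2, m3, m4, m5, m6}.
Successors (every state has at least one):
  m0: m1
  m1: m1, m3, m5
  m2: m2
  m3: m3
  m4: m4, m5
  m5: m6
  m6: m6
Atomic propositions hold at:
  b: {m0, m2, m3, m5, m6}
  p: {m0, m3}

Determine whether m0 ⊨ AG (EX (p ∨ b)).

Sat(p ∨ b) = {m0, m2, m3, m5, m6}
Sat(EX (p ∨ b)) = {s : some successor in {m0, m2, m3, m5, m6}} = {m1, m2, m3, m4, m5, m6}
AG (EX (p ∨ b)): greatest fixpoint, start Z0 = {m1, m2, m3, m4, m5, m6}, keep only states in Sat with every successor in Z. Already a fixed point.
Sat(AG (EX (p ∨ b))) = {m1, m2, m3, m4, m5, m6}
m0 ∉ Sat(AG (EX (p ∨ b))) = {m1, m2, m3, m4, m5, m6}, so the formula does not hold at m0.

No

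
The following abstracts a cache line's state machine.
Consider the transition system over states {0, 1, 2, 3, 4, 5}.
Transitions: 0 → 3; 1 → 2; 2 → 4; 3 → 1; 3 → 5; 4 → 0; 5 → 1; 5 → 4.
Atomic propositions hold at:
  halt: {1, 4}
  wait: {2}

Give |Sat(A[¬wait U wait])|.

Sat(¬wait) = {0, 1, 3, 4, 5}
A[¬wait U wait]: least fixpoint, start Z0 = Sat(wait) = {2}, add states in Sat(¬wait) with every successor in Z. Z1 = {1, 2}; fixed.
Sat(A[¬wait U wait]) = {1, 2}
|Sat(A[¬wait U wait])| = |{1, 2}| = 2.

2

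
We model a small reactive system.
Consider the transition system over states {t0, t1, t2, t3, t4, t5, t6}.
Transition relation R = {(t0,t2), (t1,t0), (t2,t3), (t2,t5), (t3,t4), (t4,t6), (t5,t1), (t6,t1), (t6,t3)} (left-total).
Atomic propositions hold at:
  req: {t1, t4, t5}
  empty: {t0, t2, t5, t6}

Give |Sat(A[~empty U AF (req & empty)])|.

1

Sat(~empty) = {t1, t3, t4}
Sat(req & empty) = {t5}
AF (req & empty): least fixpoint, start Z0 = {t5}, add states with every successor in Z. Already a fixed point.
Sat(AF (req & empty)) = {t5}
A[~empty U AF (req & empty)]: least fixpoint, start Z0 = Sat(AF (req & empty)) = {t5}, add states in Sat(~empty) with every successor in Z. Already a fixed point.
Sat(A[~empty U AF (req & empty)]) = {t5}
|Sat(A[~empty U AF (req & empty)])| = |{t5}| = 1.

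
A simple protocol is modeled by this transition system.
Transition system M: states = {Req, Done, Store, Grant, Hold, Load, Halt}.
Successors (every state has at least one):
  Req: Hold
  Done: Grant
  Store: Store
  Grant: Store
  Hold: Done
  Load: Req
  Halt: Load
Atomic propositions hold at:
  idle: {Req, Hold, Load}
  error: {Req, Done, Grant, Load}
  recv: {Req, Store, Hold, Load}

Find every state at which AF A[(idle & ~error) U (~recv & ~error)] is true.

{Halt}

Sat(~error) = {Store, Hold, Halt}
Sat(idle & ~error) = {Hold}
Sat(~recv) = {Done, Grant, Halt}
Sat(~recv & ~error) = {Halt}
A[(idle & ~error) U (~recv & ~error)]: least fixpoint, start Z0 = Sat((~recv & ~error)) = {Halt}, add states in Sat(idle & ~error) with every successor in Z. Already a fixed point.
Sat(A[(idle & ~error) U (~recv & ~error)]) = {Halt}
AF A[(idle & ~error) U (~recv & ~error)]: least fixpoint, start Z0 = {Halt}, add states with every successor in Z. Already a fixed point.
Sat(AF A[(idle & ~error) U (~recv & ~error)]) = {Halt}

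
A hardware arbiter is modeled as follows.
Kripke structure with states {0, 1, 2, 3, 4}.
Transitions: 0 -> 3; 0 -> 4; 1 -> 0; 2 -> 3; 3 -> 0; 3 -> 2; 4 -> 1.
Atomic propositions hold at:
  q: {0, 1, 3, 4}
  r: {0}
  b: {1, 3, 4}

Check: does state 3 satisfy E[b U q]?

Yes

E[b U q]: least fixpoint, start Z0 = Sat(q) = {0, 1, 3, 4}, add states in Sat(b) with some successor in Z. Already a fixed point.
Sat(E[b U q]) = {0, 1, 3, 4}
3 ∈ Sat(E[b U q]) = {0, 1, 3, 4}, so the formula holds at 3.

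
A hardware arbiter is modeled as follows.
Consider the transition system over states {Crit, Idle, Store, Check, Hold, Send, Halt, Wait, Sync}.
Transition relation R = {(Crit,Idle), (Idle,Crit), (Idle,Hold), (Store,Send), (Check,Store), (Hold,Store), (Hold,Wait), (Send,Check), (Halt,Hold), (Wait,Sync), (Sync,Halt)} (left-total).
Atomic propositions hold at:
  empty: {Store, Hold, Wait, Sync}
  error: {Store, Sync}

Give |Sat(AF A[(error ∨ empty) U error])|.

Sat(error ∨ empty) = {Store, Hold, Wait, Sync}
A[(error ∨ empty) U error]: least fixpoint, start Z0 = Sat(error) = {Store, Sync}, add states in Sat(error ∨ empty) with every successor in Z. Z1 = {Store, Wait, Sync}; Z2 = {Store, Hold, Wait, Sync}; fixed.
Sat(A[(error ∨ empty) U error]) = {Store, Hold, Wait, Sync}
AF A[(error ∨ empty) U error]: least fixpoint, start Z0 = {Store, Hold, Wait, Sync}, add states with every successor in Z. Z1 = {Store, Check, Hold, Halt, Wait, Sync}; Z2 = {Store, Check, Hold, Send, Halt, Wait, Sync}; fixed.
Sat(AF A[(error ∨ empty) U error]) = {Store, Check, Hold, Send, Halt, Wait, Sync}
|Sat(AF A[(error ∨ empty) U error])| = |{Store, Check, Hold, Send, Halt, Wait, Sync}| = 7.

7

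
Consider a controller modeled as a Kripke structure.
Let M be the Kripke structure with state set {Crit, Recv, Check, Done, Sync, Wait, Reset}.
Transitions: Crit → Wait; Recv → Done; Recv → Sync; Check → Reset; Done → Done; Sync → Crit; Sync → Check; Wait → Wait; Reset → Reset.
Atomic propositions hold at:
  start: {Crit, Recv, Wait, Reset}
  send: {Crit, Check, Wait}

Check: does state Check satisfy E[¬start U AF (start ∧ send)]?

No

Sat(¬start) = {Check, Done, Sync}
Sat(start ∧ send) = {Crit, Wait}
AF (start ∧ send): least fixpoint, start Z0 = {Crit, Wait}, add states with every successor in Z. Already a fixed point.
Sat(AF (start ∧ send)) = {Crit, Wait}
E[¬start U AF (start ∧ send)]: least fixpoint, start Z0 = Sat(AF (start ∧ send)) = {Crit, Wait}, add states in Sat(¬start) with some successor in Z. Z1 = {Crit, Sync, Wait}; fixed.
Sat(E[¬start U AF (start ∧ send)]) = {Crit, Sync, Wait}
Check ∉ Sat(E[¬start U AF (start ∧ send)]) = {Crit, Sync, Wait}, so the formula does not hold at Check.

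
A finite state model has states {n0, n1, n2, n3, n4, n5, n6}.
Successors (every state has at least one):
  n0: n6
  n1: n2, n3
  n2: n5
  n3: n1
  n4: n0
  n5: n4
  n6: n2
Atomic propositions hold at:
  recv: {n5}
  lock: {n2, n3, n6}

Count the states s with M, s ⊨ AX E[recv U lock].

E[recv U lock]: least fixpoint, start Z0 = Sat(lock) = {n2, n3, n6}, add states in Sat(recv) with some successor in Z. Already a fixed point.
Sat(E[recv U lock]) = {n2, n3, n6}
Sat(AX E[recv U lock]) = {s : every successor in {n2, n3, n6}} = {n0, n1, n6}
|Sat(AX E[recv U lock])| = |{n0, n1, n6}| = 3.

3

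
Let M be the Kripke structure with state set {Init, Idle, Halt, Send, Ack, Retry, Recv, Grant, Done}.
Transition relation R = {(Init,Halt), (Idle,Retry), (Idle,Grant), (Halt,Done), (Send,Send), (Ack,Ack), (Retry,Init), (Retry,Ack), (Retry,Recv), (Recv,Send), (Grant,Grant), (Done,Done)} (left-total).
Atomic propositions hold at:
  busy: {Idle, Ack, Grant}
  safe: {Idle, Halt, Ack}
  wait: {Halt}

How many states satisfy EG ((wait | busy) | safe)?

Sat(wait | busy) = {Idle, Halt, Ack, Grant}
Sat((wait | busy) | safe) = {Idle, Halt, Ack, Grant}
EG ((wait | busy) | safe): greatest fixpoint, start Z0 = {Idle, Halt, Ack, Grant}, keep only states in Sat with some successor in Z. Z1 = {Idle, Ack, Grant}; fixed.
Sat(EG ((wait | busy) | safe)) = {Idle, Ack, Grant}
|Sat(EG ((wait | busy) | safe))| = |{Idle, Ack, Grant}| = 3.

3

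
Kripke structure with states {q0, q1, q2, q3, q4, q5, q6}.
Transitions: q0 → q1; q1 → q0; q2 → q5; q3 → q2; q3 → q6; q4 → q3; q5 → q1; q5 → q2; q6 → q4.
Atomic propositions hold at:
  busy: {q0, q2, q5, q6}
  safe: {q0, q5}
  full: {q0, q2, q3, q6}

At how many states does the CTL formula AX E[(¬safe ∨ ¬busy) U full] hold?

Sat(¬safe) = {q1, q2, q3, q4, q6}
Sat(¬busy) = {q1, q3, q4}
Sat(¬safe ∨ ¬busy) = {q1, q2, q3, q4, q6}
E[(¬safe ∨ ¬busy) U full]: least fixpoint, start Z0 = Sat(full) = {q0, q2, q3, q6}, add states in Sat(¬safe ∨ ¬busy) with some successor in Z. Z1 = {q0, q1, q2, q3, q4, q6}; fixed.
Sat(E[(¬safe ∨ ¬busy) U full]) = {q0, q1, q2, q3, q4, q6}
Sat(AX E[(¬safe ∨ ¬busy) U full]) = {s : every successor in {q0, q1, q2, q3, q4, q6}} = {q0, q1, q3, q4, q5, q6}
|Sat(AX E[(¬safe ∨ ¬busy) U full])| = |{q0, q1, q3, q4, q5, q6}| = 6.

6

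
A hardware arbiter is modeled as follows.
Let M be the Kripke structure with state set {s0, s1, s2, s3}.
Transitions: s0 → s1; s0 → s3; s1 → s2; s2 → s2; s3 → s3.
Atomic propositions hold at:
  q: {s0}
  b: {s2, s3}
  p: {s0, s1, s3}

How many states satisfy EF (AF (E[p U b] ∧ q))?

1

E[p U b]: least fixpoint, start Z0 = Sat(b) = {s2, s3}, add states in Sat(p) with some successor in Z. Z1 = {s0, s1, s2, s3}; fixed.
Sat(E[p U b]) = {s0, s1, s2, s3}
Sat(E[p U b] ∧ q) = {s0}
AF (E[p U b] ∧ q): least fixpoint, start Z0 = {s0}, add states with every successor in Z. Already a fixed point.
Sat(AF (E[p U b] ∧ q)) = {s0}
EF (AF (E[p U b] ∧ q)): least fixpoint, start Z0 = {s0}, add states with some successor in Z. Already a fixed point.
Sat(EF (AF (E[p U b] ∧ q))) = {s0}
|Sat(EF (AF (E[p U b] ∧ q)))| = |{s0}| = 1.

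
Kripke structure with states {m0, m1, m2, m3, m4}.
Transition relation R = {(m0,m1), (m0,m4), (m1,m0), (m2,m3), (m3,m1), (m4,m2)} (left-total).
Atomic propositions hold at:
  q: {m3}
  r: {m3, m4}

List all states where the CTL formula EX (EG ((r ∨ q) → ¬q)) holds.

{m0, m1, m3}

Sat(r ∨ q) = {m3, m4}
Sat(¬q) = {m0, m1, m2, m4}
Sat((r ∨ q) → ¬q) = {m0, m1, m2, m4}
EG ((r ∨ q) → ¬q): greatest fixpoint, start Z0 = {m0, m1, m2, m4}, keep only states in Sat with some successor in Z. Z1 = {m0, m1, m4}; Z2 = {m0, m1}; fixed.
Sat(EG ((r ∨ q) → ¬q)) = {m0, m1}
Sat(EX (EG ((r ∨ q) → ¬q))) = {s : some successor in {m0, m1}} = {m0, m1, m3}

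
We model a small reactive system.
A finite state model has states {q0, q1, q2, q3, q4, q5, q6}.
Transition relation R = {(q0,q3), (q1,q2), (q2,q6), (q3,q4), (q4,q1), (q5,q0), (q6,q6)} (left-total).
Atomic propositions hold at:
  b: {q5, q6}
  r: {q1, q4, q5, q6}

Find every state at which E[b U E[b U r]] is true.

E[b U r]: least fixpoint, start Z0 = Sat(r) = {q1, q4, q5, q6}, add states in Sat(b) with some successor in Z. Already a fixed point.
Sat(E[b U r]) = {q1, q4, q5, q6}
E[b U E[b U r]]: least fixpoint, start Z0 = Sat(E[b U r]) = {q1, q4, q5, q6}, add states in Sat(b) with some successor in Z. Already a fixed point.
Sat(E[b U E[b U r]]) = {q1, q4, q5, q6}

{q1, q4, q5, q6}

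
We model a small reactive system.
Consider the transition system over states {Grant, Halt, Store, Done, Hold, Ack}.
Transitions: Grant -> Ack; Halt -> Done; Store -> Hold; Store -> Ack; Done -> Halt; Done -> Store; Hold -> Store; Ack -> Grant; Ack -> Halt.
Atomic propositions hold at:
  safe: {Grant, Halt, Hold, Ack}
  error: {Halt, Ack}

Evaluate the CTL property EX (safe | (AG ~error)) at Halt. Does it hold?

No

Sat(~error) = {Grant, Store, Done, Hold}
AG ~error: greatest fixpoint, start Z0 = {Grant, Store, Done, Hold}, keep only states in Sat with every successor in Z. Z1 = {Hold}; Z2 = ∅; fixed.
Sat(AG ~error) = ∅
Sat(safe | (AG ~error)) = {Grant, Halt, Hold, Ack}
Sat(EX (safe | (AG ~error))) = {s : some successor in {Grant, Halt, Hold, Ack}} = {Grant, Store, Done, Ack}
Halt ∉ Sat(EX (safe | (AG ~error))) = {Grant, Store, Done, Ack}, so the formula does not hold at Halt.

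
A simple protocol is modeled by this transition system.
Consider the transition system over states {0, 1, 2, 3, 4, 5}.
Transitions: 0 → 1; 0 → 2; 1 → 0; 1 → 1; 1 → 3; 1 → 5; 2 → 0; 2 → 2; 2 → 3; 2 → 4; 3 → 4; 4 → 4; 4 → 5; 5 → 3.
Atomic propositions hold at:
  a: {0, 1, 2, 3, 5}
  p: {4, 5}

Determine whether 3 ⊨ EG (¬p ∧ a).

No

Sat(¬p) = {0, 1, 2, 3}
Sat(¬p ∧ a) = {0, 1, 2, 3}
EG (¬p ∧ a): greatest fixpoint, start Z0 = {0, 1, 2, 3}, keep only states in Sat with some successor in Z. Z1 = {0, 1, 2}; fixed.
Sat(EG (¬p ∧ a)) = {0, 1, 2}
3 ∉ Sat(EG (¬p ∧ a)) = {0, 1, 2}, so the formula does not hold at 3.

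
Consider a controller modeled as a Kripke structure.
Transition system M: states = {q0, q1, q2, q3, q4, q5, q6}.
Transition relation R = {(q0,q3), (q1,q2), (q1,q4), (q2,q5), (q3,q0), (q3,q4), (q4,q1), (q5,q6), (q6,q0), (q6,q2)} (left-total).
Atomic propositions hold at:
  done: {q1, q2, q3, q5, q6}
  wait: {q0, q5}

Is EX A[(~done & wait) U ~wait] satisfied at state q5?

Yes

Sat(~done) = {q0, q4}
Sat(~done & wait) = {q0}
Sat(~wait) = {q1, q2, q3, q4, q6}
A[(~done & wait) U ~wait]: least fixpoint, start Z0 = Sat(~wait) = {q1, q2, q3, q4, q6}, add states in Sat(~done & wait) with every successor in Z. Z1 = {q0, q1, q2, q3, q4, q6}; fixed.
Sat(A[(~done & wait) U ~wait]) = {q0, q1, q2, q3, q4, q6}
Sat(EX A[(~done & wait) U ~wait]) = {s : some successor in {q0, q1, q2, q3, q4, q6}} = {q0, q1, q3, q4, q5, q6}
q5 ∈ Sat(EX A[(~done & wait) U ~wait]) = {q0, q1, q3, q4, q5, q6}, so the formula holds at q5.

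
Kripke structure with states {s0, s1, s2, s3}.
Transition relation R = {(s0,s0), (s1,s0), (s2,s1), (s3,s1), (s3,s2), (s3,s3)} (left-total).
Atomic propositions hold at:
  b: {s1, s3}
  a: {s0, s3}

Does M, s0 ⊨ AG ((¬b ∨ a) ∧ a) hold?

Sat(¬b) = {s0, s2}
Sat(¬b ∨ a) = {s0, s2, s3}
Sat((¬b ∨ a) ∧ a) = {s0, s3}
AG ((¬b ∨ a) ∧ a): greatest fixpoint, start Z0 = {s0, s3}, keep only states in Sat with every successor in Z. Z1 = {s0}; fixed.
Sat(AG ((¬b ∨ a) ∧ a)) = {s0}
s0 ∈ Sat(AG ((¬b ∨ a) ∧ a)) = {s0}, so the formula holds at s0.

Yes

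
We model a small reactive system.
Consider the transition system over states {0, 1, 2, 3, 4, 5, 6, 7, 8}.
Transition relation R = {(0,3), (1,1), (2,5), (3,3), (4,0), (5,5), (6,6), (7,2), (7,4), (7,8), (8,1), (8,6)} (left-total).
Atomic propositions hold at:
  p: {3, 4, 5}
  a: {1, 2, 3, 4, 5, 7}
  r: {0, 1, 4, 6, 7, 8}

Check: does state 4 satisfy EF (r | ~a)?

Sat(~a) = {0, 6, 8}
Sat(r | ~a) = {0, 1, 4, 6, 7, 8}
EF (r | ~a): least fixpoint, start Z0 = {0, 1, 4, 6, 7, 8}, add states with some successor in Z. Already a fixed point.
Sat(EF (r | ~a)) = {0, 1, 4, 6, 7, 8}
4 ∈ Sat(EF (r | ~a)) = {0, 1, 4, 6, 7, 8}, so the formula holds at 4.

Yes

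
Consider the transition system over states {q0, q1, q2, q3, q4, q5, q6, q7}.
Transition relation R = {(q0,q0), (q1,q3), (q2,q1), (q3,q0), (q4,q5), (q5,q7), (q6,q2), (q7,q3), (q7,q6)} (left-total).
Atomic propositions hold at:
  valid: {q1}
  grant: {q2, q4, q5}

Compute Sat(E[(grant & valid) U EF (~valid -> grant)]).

Sat(grant & valid) = ∅
Sat(~valid) = {q0, q2, q3, q4, q5, q6, q7}
Sat(~valid -> grant) = {q1, q2, q4, q5}
EF (~valid -> grant): least fixpoint, start Z0 = {q1, q2, q4, q5}, add states with some successor in Z. Z1 = {q1, q2, q4, q5, q6}; Z2 = {q1, q2, q4, q5, q6, q7}; fixed.
Sat(EF (~valid -> grant)) = {q1, q2, q4, q5, q6, q7}
E[(grant & valid) U EF (~valid -> grant)]: least fixpoint, start Z0 = Sat(EF (~valid -> grant)) = {q1, q2, q4, q5, q6, q7}, add states in Sat(grant & valid) with some successor in Z. Already a fixed point.
Sat(E[(grant & valid) U EF (~valid -> grant)]) = {q1, q2, q4, q5, q6, q7}

{q1, q2, q4, q5, q6, q7}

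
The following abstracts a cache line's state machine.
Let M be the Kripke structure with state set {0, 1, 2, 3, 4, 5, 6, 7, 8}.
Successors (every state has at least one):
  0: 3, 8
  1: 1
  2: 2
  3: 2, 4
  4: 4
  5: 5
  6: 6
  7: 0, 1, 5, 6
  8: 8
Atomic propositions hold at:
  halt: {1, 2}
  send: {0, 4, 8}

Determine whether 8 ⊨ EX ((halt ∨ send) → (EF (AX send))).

Yes

Sat(halt ∨ send) = {0, 1, 2, 4, 8}
Sat(AX send) = {s : every successor in {0, 4, 8}} = {4, 8}
EF (AX send): least fixpoint, start Z0 = {4, 8}, add states with some successor in Z. Z1 = {0, 3, 4, 8}; Z2 = {0, 3, 4, 7, 8}; fixed.
Sat(EF (AX send)) = {0, 3, 4, 7, 8}
Sat((halt ∨ send) → (EF (AX send))) = {0, 3, 4, 5, 6, 7, 8}
Sat(EX ((halt ∨ send) → (EF (AX send)))) = {s : some successor in {0, 3, 4, 5, 6, 7, 8}} = {0, 3, 4, 5, 6, 7, 8}
8 ∈ Sat(EX ((halt ∨ send) → (EF (AX send)))) = {0, 3, 4, 5, 6, 7, 8}, so the formula holds at 8.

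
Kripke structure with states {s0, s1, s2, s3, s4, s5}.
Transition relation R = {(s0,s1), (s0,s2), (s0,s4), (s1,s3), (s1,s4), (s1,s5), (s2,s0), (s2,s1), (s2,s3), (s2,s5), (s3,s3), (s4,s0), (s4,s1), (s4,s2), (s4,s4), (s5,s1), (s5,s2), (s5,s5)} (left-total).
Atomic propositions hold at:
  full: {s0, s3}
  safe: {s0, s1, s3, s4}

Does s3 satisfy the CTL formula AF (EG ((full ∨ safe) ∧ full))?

Yes

Sat(full ∨ safe) = {s0, s1, s3, s4}
Sat((full ∨ safe) ∧ full) = {s0, s3}
EG ((full ∨ safe) ∧ full): greatest fixpoint, start Z0 = {s0, s3}, keep only states in Sat with some successor in Z. Z1 = {s3}; fixed.
Sat(EG ((full ∨ safe) ∧ full)) = {s3}
AF (EG ((full ∨ safe) ∧ full)): least fixpoint, start Z0 = {s3}, add states with every successor in Z. Already a fixed point.
Sat(AF (EG ((full ∨ safe) ∧ full))) = {s3}
s3 ∈ Sat(AF (EG ((full ∨ safe) ∧ full))) = {s3}, so the formula holds at s3.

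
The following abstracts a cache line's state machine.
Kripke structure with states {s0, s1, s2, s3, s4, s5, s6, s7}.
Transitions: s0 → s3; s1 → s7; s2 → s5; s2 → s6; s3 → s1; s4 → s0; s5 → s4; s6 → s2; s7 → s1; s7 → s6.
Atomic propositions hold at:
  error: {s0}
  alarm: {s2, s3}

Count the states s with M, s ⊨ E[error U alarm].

3

E[error U alarm]: least fixpoint, start Z0 = Sat(alarm) = {s2, s3}, add states in Sat(error) with some successor in Z. Z1 = {s0, s2, s3}; fixed.
Sat(E[error U alarm]) = {s0, s2, s3}
|Sat(E[error U alarm])| = |{s0, s2, s3}| = 3.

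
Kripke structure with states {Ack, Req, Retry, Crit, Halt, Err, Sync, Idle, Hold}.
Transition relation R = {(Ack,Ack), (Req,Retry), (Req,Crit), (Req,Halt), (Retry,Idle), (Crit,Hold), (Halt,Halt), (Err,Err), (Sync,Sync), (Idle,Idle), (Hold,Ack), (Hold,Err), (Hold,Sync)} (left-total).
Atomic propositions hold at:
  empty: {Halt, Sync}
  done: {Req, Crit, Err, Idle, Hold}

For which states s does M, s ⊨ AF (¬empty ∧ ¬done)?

{Ack, Retry}

Sat(¬empty) = {Ack, Req, Retry, Crit, Err, Idle, Hold}
Sat(¬done) = {Ack, Retry, Halt, Sync}
Sat(¬empty ∧ ¬done) = {Ack, Retry}
AF (¬empty ∧ ¬done): least fixpoint, start Z0 = {Ack, Retry}, add states with every successor in Z. Already a fixed point.
Sat(AF (¬empty ∧ ¬done)) = {Ack, Retry}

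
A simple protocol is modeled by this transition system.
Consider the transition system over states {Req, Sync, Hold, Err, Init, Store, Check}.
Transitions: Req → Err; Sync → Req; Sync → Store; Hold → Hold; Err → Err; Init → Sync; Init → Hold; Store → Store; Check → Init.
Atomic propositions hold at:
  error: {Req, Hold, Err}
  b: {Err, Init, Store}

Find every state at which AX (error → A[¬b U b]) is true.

Sat(¬b) = {Req, Sync, Hold, Check}
A[¬b U b]: least fixpoint, start Z0 = Sat(b) = {Err, Init, Store}, add states in Sat(¬b) with every successor in Z. Z1 = {Req, Err, Init, Store, Check}; Z2 = {Req, Sync, Err, Init, Store, Check}; fixed.
Sat(A[¬b U b]) = {Req, Sync, Err, Init, Store, Check}
Sat(error → A[¬b U b]) = {Req, Sync, Err, Init, Store, Check}
Sat(AX (error → A[¬b U b])) = {s : every successor in {Req, Sync, Err, Init, Store, Check}} = {Req, Sync, Err, Store, Check}

{Req, Sync, Err, Store, Check}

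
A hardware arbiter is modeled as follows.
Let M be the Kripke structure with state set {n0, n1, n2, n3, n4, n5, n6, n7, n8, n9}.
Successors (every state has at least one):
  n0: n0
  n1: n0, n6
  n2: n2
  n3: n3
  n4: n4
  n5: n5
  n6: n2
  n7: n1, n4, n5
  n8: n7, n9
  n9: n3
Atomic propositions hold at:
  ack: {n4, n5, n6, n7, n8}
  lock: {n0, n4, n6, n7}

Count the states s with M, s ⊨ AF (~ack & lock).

1

Sat(~ack) = {n0, n1, n2, n3, n9}
Sat(~ack & lock) = {n0}
AF (~ack & lock): least fixpoint, start Z0 = {n0}, add states with every successor in Z. Already a fixed point.
Sat(AF (~ack & lock)) = {n0}
|Sat(AF (~ack & lock))| = |{n0}| = 1.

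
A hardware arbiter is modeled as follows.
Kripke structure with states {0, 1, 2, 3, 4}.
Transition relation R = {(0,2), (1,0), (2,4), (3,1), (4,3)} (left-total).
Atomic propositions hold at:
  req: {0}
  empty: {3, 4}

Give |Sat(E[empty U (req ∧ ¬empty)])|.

1

Sat(¬empty) = {0, 1, 2}
Sat(req ∧ ¬empty) = {0}
E[empty U (req ∧ ¬empty)]: least fixpoint, start Z0 = Sat((req ∧ ¬empty)) = {0}, add states in Sat(empty) with some successor in Z. Already a fixed point.
Sat(E[empty U (req ∧ ¬empty)]) = {0}
|Sat(E[empty U (req ∧ ¬empty)])| = |{0}| = 1.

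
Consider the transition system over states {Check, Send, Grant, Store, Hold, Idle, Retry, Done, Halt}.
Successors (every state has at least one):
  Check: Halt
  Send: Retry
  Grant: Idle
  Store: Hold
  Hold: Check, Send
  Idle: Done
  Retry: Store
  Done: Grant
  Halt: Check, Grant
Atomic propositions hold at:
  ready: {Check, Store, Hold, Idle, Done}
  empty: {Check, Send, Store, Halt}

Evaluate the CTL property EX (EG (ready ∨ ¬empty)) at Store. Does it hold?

Sat(¬empty) = {Grant, Hold, Idle, Retry, Done}
Sat(ready ∨ ¬empty) = {Check, Grant, Store, Hold, Idle, Retry, Done}
EG (ready ∨ ¬empty): greatest fixpoint, start Z0 = {Check, Grant, Store, Hold, Idle, Retry, Done}, keep only states in Sat with some successor in Z. Z1 = {Grant, Store, Hold, Idle, Retry, Done}; Z2 = {Grant, Store, Idle, Retry, Done}; Z3 = {Grant, Idle, Retry, Done}; Z4 = {Grant, Idle, Done}; fixed.
Sat(EG (ready ∨ ¬empty)) = {Grant, Idle, Done}
Sat(EX (EG (ready ∨ ¬empty))) = {s : some successor in {Grant, Idle, Done}} = {Grant, Idle, Done, Halt}
Store ∉ Sat(EX (EG (ready ∨ ¬empty))) = {Grant, Idle, Done, Halt}, so the formula does not hold at Store.

No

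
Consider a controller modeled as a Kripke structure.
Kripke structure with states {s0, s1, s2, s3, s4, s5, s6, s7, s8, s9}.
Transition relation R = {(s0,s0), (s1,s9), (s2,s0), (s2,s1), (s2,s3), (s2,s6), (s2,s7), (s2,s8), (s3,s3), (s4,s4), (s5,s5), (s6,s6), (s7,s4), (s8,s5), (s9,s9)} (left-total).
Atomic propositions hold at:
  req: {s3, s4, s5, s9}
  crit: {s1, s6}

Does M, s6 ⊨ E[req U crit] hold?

E[req U crit]: least fixpoint, start Z0 = Sat(crit) = {s1, s6}, add states in Sat(req) with some successor in Z. Already a fixed point.
Sat(E[req U crit]) = {s1, s6}
s6 ∈ Sat(E[req U crit]) = {s1, s6}, so the formula holds at s6.

Yes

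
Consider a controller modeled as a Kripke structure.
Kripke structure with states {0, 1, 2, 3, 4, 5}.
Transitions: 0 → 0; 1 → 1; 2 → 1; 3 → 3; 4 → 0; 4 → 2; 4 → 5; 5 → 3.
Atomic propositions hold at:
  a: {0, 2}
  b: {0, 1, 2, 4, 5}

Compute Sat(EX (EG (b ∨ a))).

{0, 1, 2, 4}

Sat(b ∨ a) = {0, 1, 2, 4, 5}
EG (b ∨ a): greatest fixpoint, start Z0 = {0, 1, 2, 4, 5}, keep only states in Sat with some successor in Z. Z1 = {0, 1, 2, 4}; fixed.
Sat(EG (b ∨ a)) = {0, 1, 2, 4}
Sat(EX (EG (b ∨ a))) = {s : some successor in {0, 1, 2, 4}} = {0, 1, 2, 4}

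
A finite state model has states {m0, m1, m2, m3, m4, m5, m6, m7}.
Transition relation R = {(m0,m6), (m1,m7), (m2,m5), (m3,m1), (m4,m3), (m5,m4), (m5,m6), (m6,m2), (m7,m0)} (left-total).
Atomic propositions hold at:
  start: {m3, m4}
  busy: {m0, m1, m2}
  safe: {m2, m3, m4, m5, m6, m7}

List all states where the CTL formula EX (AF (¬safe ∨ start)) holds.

{m1, m3, m4, m5, m7}

Sat(¬safe) = {m0, m1}
Sat(¬safe ∨ start) = {m0, m1, m3, m4}
AF (¬safe ∨ start): least fixpoint, start Z0 = {m0, m1, m3, m4}, add states with every successor in Z. Z1 = {m0, m1, m3, m4, m7}; fixed.
Sat(AF (¬safe ∨ start)) = {m0, m1, m3, m4, m7}
Sat(EX (AF (¬safe ∨ start))) = {s : some successor in {m0, m1, m3, m4, m7}} = {m1, m3, m4, m5, m7}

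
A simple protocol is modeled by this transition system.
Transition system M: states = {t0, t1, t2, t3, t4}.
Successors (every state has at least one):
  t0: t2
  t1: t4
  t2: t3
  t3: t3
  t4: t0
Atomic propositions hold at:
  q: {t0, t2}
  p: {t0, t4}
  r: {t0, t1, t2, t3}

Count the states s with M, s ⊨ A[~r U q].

Sat(~r) = {t4}
A[~r U q]: least fixpoint, start Z0 = Sat(q) = {t0, t2}, add states in Sat(~r) with every successor in Z. Z1 = {t0, t2, t4}; fixed.
Sat(A[~r U q]) = {t0, t2, t4}
|Sat(A[~r U q])| = |{t0, t2, t4}| = 3.

3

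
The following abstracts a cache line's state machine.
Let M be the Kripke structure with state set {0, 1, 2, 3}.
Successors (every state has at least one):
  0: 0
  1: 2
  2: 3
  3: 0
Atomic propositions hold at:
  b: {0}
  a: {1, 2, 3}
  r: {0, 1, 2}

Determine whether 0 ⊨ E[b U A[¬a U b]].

Sat(¬a) = {0}
A[¬a U b]: least fixpoint, start Z0 = Sat(b) = {0}, add states in Sat(¬a) with every successor in Z. Already a fixed point.
Sat(A[¬a U b]) = {0}
E[b U A[¬a U b]]: least fixpoint, start Z0 = Sat(A[¬a U b]) = {0}, add states in Sat(b) with some successor in Z. Already a fixed point.
Sat(E[b U A[¬a U b]]) = {0}
0 ∈ Sat(E[b U A[¬a U b]]) = {0}, so the formula holds at 0.

Yes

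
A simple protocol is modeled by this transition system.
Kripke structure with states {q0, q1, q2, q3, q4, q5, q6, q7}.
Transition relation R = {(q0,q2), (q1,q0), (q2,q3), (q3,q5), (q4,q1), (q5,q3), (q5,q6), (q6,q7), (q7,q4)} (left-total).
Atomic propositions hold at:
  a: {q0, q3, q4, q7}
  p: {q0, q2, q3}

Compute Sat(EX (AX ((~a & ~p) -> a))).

{q0, q1, q4, q5, q6}

Sat(~a) = {q1, q2, q5, q6}
Sat(~p) = {q1, q4, q5, q6, q7}
Sat(~a & ~p) = {q1, q5, q6}
Sat((~a & ~p) -> a) = {q0, q2, q3, q4, q7}
Sat(AX ((~a & ~p) -> a)) = {s : every successor in {q0, q2, q3, q4, q7}} = {q0, q1, q2, q6, q7}
Sat(EX (AX ((~a & ~p) -> a))) = {s : some successor in {q0, q1, q2, q6, q7}} = {q0, q1, q4, q5, q6}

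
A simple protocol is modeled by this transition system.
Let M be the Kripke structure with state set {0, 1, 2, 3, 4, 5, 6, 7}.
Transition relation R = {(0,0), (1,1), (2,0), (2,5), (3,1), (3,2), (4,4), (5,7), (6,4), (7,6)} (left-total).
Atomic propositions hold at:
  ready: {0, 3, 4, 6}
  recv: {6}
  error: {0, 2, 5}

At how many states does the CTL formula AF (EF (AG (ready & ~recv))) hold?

7

Sat(~recv) = {0, 1, 2, 3, 4, 5, 7}
Sat(ready & ~recv) = {0, 3, 4}
AG (ready & ~recv): greatest fixpoint, start Z0 = {0, 3, 4}, keep only states in Sat with every successor in Z. Z1 = {0, 4}; fixed.
Sat(AG (ready & ~recv)) = {0, 4}
EF (AG (ready & ~recv)): least fixpoint, start Z0 = {0, 4}, add states with some successor in Z. Z1 = {0, 2, 4, 6}; Z2 = {0, 2, 3, 4, 6, 7}; Z3 = {0, 2, 3, 4, 5, 6, 7}; fixed.
Sat(EF (AG (ready & ~recv))) = {0, 2, 3, 4, 5, 6, 7}
AF (EF (AG (ready & ~recv))): least fixpoint, start Z0 = {0, 2, 3, 4, 5, 6, 7}, add states with every successor in Z. Already a fixed point.
Sat(AF (EF (AG (ready & ~recv)))) = {0, 2, 3, 4, 5, 6, 7}
|Sat(AF (EF (AG (ready & ~recv))))| = |{0, 2, 3, 4, 5, 6, 7}| = 7.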